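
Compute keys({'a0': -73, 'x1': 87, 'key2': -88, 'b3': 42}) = ['a0', 'x1', 'key2', 'b3']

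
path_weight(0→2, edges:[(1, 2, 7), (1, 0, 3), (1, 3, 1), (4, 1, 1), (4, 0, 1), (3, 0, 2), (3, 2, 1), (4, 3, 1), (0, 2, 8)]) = 8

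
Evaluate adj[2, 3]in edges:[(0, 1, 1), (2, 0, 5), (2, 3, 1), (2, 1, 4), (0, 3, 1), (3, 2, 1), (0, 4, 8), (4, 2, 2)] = 1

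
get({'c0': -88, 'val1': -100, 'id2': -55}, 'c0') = -88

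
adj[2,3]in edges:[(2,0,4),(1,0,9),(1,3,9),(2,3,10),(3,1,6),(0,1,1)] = 10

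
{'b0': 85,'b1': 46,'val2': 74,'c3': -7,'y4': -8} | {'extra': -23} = {'b0': 85, 'b1': 46, 'val2': 74, 'c3': -7, 'y4': -8, 'extra': -23}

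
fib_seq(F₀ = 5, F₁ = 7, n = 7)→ F_2 = F_1 + F_0 = 12
F_3 = F_2 + F_1 = 19
F_4 = F_3 + F_2 = 31
...
= [5, 7, 12, 19, 31, 50, 81]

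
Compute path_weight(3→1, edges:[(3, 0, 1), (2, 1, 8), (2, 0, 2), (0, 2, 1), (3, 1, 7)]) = w(3→1)=7
= 7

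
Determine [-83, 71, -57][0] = -83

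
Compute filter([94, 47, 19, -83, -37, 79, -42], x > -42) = keep x where x > -42: 94✓, 47✓, 19✓, -83✗, -37✓, 79✓, -42✗
= [94, 47, 19, -37, 79]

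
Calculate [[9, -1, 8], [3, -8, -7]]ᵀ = [[9, 3], [-1, -8], [8, -7]]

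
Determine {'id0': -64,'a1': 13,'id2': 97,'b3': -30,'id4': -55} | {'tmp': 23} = {'id0': -64, 'a1': 13, 'id2': 97, 'b3': -30, 'id4': -55, 'tmp': 23}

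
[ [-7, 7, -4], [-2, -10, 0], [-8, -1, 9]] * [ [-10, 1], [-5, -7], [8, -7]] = C[0][0] = (-7)*(-10) + (7)*(-5) + (-4)*(8) = 3
C[0][1] = (-7)*(1) + (7)*(-7) + (-4)*(-7) = -28
C[1][0] = (-2)*(-10) + (-10)*(-5) + (0)*(8) = 70
C[1][1] = (-2)*(1) + (-10)*(-7) + (0)*(-7) = 68
C[2][0] = (-8)*(-10) + (-1)*(-5) + (9)*(8) = 157
C[2][1] = (-8)*(1) + (-1)*(-7) + (9)*(-7) = -64
= [[3, -28], [70, 68], [157, -64]]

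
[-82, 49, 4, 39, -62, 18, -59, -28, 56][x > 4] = keep x where x > 4: -82✗, 49✓, 4✗, 39✓, -62✗, 18✓, -59✗, -28✗, 56✓
= [49, 39, 18, 56]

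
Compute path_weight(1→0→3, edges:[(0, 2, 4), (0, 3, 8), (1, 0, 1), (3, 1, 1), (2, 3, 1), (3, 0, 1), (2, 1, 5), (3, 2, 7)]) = 9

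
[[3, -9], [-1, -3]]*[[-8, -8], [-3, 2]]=[[3, -42], [17, 2]]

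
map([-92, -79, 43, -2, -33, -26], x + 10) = [-82, -69, 53, 8, -23, -16]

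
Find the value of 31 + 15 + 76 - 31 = 91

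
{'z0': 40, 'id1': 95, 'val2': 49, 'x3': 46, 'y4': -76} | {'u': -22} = {'z0': 40, 'id1': 95, 'val2': 49, 'x3': 46, 'y4': -76, 'u': -22}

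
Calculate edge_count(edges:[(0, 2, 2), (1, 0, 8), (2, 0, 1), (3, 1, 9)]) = 4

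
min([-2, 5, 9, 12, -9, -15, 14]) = -15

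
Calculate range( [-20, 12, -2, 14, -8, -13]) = 34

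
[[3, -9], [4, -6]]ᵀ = [[3, 4], [-9, -6]]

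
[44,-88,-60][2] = -60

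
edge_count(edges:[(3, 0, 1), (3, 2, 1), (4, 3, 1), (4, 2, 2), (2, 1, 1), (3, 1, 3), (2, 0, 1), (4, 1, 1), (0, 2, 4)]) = 9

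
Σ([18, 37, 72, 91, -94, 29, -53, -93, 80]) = 18 + 37 + 72 + 91 + (-94) + 29 + (-53) + (-93) + 80
= 87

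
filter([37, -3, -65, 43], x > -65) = [37, -3, 43]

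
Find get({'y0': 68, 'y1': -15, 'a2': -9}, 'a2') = -9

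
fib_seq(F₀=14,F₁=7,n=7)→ [14, 7, 21, 28, 49, 77, 126]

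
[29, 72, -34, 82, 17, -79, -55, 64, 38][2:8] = [-34, 82, 17, -79, -55, 64]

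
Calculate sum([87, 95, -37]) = 145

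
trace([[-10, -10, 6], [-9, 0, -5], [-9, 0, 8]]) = -2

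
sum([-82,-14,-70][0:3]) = slice → [-82, -14, -70]
(-82) + (-14) + (-70)
= -166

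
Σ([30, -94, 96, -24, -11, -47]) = -50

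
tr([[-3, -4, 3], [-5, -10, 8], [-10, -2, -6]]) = -19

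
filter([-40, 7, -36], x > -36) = [7]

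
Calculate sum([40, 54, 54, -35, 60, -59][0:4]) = slice → [40, 54, 54, -35]
40 + 54 + 54 + (-35)
= 113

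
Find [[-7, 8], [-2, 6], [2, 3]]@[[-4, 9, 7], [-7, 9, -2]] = [[-28, 9, -65], [-34, 36, -26], [-29, 45, 8]]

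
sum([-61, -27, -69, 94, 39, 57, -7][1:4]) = slice → [-27, -69, 94]
(-27) + (-69) + 94
= -2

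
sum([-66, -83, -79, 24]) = (-66) + (-83) + (-79) + 24
= -204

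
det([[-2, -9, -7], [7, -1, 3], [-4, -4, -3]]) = (1)*(-2)*det([[-1, 3], [-4, -3]]) + (-1)*(-9)*det([[7, 3], [-4, -3]]) + (1)*(-7)*det([[7, -1], [-4, -4]])
= -30 + -81 + 224
= 113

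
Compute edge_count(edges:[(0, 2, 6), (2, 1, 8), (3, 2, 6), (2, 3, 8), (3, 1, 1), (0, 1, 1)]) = 6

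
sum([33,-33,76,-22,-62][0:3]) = 76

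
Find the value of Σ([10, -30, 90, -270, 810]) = 10 + -30 + 90 + -270 + 810
= 610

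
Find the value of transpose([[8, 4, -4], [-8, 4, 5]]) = [[8, -8], [4, 4], [-4, 5]]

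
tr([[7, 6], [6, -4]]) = 3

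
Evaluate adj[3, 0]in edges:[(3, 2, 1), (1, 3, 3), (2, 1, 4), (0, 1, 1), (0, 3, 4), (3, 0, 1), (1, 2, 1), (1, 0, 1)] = 1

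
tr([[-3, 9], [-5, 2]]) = diagonal: (-3) + 2
= -1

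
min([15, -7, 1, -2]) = -7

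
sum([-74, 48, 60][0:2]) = slice → [-74, 48]
(-74) + 48
= -26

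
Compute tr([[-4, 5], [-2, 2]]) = diagonal: (-4) + 2
= -2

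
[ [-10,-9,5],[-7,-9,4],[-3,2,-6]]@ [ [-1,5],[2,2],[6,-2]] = [[22, -78], [13, -61], [-29, 1]]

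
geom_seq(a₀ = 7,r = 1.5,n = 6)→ [7.0, 10.5, 15.75, 23.625, 35.4375, 53.15625]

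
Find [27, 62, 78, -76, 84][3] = -76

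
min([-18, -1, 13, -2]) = -18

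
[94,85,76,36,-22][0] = 94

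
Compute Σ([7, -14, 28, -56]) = -35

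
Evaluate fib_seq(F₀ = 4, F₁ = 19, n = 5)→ F_2 = F_1 + F_0 = 23
F_3 = F_2 + F_1 = 42
F_4 = F_3 + F_2 = 65
= [4, 19, 23, 42, 65]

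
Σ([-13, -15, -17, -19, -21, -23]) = -108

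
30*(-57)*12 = -20520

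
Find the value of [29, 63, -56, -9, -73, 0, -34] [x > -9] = keep x where x > -9: 29✓, 63✓, -56✗, -9✗, -73✗, 0✓, -34✗
= [29, 63, 0]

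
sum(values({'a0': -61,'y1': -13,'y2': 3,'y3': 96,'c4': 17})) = 42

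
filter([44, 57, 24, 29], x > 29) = keep x where x > 29: 44✓, 57✓, 24✗, 29✗
= [44, 57]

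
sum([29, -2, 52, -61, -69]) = 29 + (-2) + 52 + (-61) + (-69)
= -51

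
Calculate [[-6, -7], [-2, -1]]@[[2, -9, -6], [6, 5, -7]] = C[0][0] = (-6)*(2) + (-7)*(6) = -54
C[0][1] = (-6)*(-9) + (-7)*(5) = 19
C[0][2] = (-6)*(-6) + (-7)*(-7) = 85
C[1][0] = (-2)*(2) + (-1)*(6) = -10
C[1][1] = (-2)*(-9) + (-1)*(5) = 13
C[1][2] = (-2)*(-6) + (-1)*(-7) = 19
= [[-54, 19, 85], [-10, 13, 19]]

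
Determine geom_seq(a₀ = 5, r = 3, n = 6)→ [5, 15, 45, 135, 405, 1215]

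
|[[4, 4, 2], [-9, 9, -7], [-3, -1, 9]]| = 776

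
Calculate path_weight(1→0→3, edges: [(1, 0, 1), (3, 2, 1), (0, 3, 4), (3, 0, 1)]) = 5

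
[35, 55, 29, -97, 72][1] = 55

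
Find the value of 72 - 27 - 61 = -16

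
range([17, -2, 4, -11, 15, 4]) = 28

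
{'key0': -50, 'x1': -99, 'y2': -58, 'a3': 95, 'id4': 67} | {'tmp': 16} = {'key0': -50, 'x1': -99, 'y2': -58, 'a3': 95, 'id4': 67, 'tmp': 16}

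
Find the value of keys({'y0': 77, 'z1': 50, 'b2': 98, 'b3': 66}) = ['y0', 'z1', 'b2', 'b3']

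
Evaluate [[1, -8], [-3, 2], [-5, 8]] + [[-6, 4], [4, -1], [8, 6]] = [[-5, -4], [1, 1], [3, 14]]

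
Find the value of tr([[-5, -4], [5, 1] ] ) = -4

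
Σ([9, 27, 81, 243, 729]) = 1089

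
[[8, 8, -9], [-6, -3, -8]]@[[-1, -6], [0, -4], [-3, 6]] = [[19, -134], [30, 0]]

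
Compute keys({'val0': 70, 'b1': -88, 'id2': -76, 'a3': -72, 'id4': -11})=['val0', 'b1', 'id2', 'a3', 'id4']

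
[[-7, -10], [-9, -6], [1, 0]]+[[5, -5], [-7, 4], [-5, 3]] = [[-2, -15], [-16, -2], [-4, 3]]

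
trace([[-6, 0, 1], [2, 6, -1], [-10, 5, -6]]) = diagonal: (-6) + 6 + (-6)
= -6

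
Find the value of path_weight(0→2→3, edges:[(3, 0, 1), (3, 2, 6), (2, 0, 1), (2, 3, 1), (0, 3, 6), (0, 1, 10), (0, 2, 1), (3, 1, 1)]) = 2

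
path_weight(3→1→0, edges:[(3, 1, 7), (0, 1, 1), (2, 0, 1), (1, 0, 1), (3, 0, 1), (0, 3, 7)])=8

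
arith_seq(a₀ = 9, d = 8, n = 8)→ [9, 17, 25, 33, 41, 49, 57, 65]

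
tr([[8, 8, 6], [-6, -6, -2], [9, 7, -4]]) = diagonal: 8 + (-6) + (-4)
= -2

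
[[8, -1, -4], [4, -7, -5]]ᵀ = [[8, 4], [-1, -7], [-4, -5]]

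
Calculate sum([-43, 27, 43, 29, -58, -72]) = (-43) + 27 + 43 + 29 + (-58) + (-72)
= -74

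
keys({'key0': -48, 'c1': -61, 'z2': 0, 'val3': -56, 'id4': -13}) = ['key0', 'c1', 'z2', 'val3', 'id4']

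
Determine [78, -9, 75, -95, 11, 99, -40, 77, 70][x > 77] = keep x where x > 77: 78✓, -9✗, 75✗, -95✗, 11✗, 99✓, -40✗, 77✗, 70✗
= [78, 99]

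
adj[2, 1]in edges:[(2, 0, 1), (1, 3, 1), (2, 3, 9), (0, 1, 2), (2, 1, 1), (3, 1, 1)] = 1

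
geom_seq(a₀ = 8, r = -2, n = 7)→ a_0 = 8*(-2)^0 = 8
a_1 = 8*(-2)^1 = -16
a_2 = 8*(-2)^2 = 32
...
= [8, -16, 32, -64, 128, -256, 512]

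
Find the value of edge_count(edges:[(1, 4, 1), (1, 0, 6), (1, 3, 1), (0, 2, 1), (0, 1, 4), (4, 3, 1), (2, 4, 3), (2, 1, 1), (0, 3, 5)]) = 9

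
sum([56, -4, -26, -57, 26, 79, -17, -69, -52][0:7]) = 57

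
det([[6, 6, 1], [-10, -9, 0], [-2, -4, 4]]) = 46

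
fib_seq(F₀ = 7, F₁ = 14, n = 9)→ F_2 = F_1 + F_0 = 21
F_3 = F_2 + F_1 = 35
F_4 = F_3 + F_2 = 56
...
= [7, 14, 21, 35, 56, 91, 147, 238, 385]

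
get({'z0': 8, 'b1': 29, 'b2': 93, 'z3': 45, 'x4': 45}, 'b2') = 93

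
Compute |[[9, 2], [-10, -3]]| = -7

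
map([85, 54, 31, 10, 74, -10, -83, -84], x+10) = 85+10=95, 54+10=64, 31+10=41, 10+10=20, 74+10=84, -10+10=0, -83+10=-73, -84+10=-74
= [95, 64, 41, 20, 84, 0, -73, -74]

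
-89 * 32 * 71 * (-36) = 7279488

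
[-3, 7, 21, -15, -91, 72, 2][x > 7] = [21, 72]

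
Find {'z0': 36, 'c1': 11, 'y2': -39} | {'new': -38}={'z0': 36, 'c1': 11, 'y2': -39, 'new': -38}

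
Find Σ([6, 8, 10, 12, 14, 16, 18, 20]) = 104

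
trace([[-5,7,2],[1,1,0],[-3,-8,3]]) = diagonal: (-5) + 1 + 3
= -1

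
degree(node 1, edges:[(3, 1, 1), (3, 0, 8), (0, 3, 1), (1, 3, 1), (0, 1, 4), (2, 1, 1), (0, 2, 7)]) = incident: (3,1), (1,3), (0,1), (2,1)
= 4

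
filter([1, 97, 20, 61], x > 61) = [97]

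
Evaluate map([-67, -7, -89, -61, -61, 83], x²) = (-67)²=4489, (-7)²=49, (-89)²=7921, (-61)²=3721, (-61)²=3721, (83)²=6889
= [4489, 49, 7921, 3721, 3721, 6889]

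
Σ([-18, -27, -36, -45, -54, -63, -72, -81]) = -396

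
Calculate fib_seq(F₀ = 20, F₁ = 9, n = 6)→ F_2 = F_1 + F_0 = 29
F_3 = F_2 + F_1 = 38
F_4 = F_3 + F_2 = 67
...
= [20, 9, 29, 38, 67, 105]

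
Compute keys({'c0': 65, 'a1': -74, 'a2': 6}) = ['c0', 'a1', 'a2']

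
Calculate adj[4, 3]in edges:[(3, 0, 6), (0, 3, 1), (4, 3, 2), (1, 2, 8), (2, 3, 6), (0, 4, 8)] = 2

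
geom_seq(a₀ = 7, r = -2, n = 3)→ [7, -14, 28]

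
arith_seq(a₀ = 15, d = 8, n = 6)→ a_0 = 15 + 0*8 = 15
a_1 = 15 + 1*8 = 23
a_2 = 15 + 2*8 = 31
...
= [15, 23, 31, 39, 47, 55]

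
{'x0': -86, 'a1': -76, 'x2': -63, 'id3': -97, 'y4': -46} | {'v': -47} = {'x0': -86, 'a1': -76, 'x2': -63, 'id3': -97, 'y4': -46, 'v': -47}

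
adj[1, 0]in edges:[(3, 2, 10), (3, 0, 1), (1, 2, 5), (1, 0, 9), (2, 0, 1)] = 9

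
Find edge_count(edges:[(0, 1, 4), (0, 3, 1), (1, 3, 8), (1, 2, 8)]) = 4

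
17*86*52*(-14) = -1064336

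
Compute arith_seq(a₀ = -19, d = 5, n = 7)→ a_0 = -19 + 0*5 = -19
a_1 = -19 + 1*5 = -14
a_2 = -19 + 2*5 = -9
...
= [-19, -14, -9, -4, 1, 6, 11]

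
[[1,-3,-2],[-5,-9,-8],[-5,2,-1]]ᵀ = [[1, -5, -5], [-3, -9, 2], [-2, -8, -1]]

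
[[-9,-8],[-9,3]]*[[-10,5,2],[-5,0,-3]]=[[130, -45, 6], [75, -45, -27]]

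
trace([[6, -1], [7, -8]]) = -2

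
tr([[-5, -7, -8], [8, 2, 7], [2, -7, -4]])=-7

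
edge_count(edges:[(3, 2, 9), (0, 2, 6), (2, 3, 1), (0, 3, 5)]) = 4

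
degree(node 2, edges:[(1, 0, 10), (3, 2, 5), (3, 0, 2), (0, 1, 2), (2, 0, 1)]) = 2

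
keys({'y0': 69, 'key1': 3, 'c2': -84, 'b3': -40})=['y0', 'key1', 'c2', 'b3']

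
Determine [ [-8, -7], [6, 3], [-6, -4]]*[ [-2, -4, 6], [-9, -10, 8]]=[[79, 102, -104], [-39, -54, 60], [48, 64, -68]]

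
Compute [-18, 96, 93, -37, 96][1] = 96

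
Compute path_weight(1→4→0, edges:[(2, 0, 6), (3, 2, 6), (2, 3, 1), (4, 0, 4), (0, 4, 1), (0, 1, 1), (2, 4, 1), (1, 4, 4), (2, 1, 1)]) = 8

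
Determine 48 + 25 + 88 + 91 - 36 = 216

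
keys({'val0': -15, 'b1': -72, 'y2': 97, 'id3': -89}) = ['val0', 'b1', 'y2', 'id3']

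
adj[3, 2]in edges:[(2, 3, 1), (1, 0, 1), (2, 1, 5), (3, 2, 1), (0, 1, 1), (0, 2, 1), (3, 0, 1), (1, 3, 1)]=1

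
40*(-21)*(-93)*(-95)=-7421400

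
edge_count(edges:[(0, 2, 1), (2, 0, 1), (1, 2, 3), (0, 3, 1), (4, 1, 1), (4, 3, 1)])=6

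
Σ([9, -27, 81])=63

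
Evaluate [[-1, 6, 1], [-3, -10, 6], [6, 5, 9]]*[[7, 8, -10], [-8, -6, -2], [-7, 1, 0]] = C[0][0] = (-1)*(7) + (6)*(-8) + (1)*(-7) = -62
C[0][1] = (-1)*(8) + (6)*(-6) + (1)*(1) = -43
C[0][2] = (-1)*(-10) + (6)*(-2) + (1)*(0) = -2
C[1][0] = (-3)*(7) + (-10)*(-8) + (6)*(-7) = 17
C[1][1] = (-3)*(8) + (-10)*(-6) + (6)*(1) = 42
C[1][2] = (-3)*(-10) + (-10)*(-2) + (6)*(0) = 50
... (3 more cells)
= [[-62, -43, -2], [17, 42, 50], [-61, 27, -70]]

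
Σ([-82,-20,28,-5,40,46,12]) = (-82) + (-20) + 28 + (-5) + 40 + 46 + 12
= 19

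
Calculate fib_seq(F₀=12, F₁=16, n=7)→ F_2 = F_1 + F_0 = 28
F_3 = F_2 + F_1 = 44
F_4 = F_3 + F_2 = 72
...
= [12, 16, 28, 44, 72, 116, 188]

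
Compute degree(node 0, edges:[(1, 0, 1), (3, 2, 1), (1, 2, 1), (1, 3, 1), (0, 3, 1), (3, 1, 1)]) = 2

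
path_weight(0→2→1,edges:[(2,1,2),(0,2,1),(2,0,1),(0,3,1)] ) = w(0→2)=1 + w(2→1)=2
= 3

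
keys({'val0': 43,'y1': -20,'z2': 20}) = ['val0', 'y1', 'z2']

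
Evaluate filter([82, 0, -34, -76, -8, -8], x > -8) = [82, 0]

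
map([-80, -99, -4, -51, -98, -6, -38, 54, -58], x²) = [6400, 9801, 16, 2601, 9604, 36, 1444, 2916, 3364]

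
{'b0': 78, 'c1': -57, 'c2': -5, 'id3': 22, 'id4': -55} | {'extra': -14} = {'b0': 78, 'c1': -57, 'c2': -5, 'id3': 22, 'id4': -55, 'extra': -14}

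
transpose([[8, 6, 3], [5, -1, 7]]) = [[8, 5], [6, -1], [3, 7]]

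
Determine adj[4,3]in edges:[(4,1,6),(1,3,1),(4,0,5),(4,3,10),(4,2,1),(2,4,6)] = 10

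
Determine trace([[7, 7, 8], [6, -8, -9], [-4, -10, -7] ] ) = -8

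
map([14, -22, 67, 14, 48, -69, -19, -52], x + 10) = [24, -12, 77, 24, 58, -59, -9, -42]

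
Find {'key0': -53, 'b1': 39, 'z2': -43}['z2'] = -43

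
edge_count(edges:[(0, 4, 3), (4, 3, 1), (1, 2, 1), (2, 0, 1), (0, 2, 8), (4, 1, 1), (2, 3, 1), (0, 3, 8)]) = 8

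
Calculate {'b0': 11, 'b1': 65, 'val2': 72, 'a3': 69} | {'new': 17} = {'b0': 11, 'b1': 65, 'val2': 72, 'a3': 69, 'new': 17}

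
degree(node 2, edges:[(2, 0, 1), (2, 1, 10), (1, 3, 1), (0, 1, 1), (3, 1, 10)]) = incident: (2,0), (2,1)
= 2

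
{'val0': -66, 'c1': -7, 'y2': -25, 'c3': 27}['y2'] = -25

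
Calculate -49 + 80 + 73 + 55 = 159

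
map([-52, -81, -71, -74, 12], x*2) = [-104, -162, -142, -148, 24]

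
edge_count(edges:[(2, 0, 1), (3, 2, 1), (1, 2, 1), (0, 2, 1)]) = 4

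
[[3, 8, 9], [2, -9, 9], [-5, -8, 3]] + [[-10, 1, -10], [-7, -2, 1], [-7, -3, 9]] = [[-7, 9, -1], [-5, -11, 10], [-12, -11, 12]]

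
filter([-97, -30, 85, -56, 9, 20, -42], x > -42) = [-30, 85, 9, 20]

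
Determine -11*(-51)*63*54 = 1908522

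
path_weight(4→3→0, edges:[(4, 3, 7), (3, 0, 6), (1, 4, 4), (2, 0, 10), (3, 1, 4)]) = 13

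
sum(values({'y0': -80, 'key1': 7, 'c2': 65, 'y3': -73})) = (-80) + 7 + 65 + (-73)
= -81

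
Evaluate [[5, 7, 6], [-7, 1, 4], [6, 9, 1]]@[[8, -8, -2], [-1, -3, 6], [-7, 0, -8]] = [[-9, -61, -16], [-85, 53, -12], [32, -75, 34]]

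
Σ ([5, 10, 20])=5 + 10 + 20
= 35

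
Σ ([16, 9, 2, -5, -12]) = 16 + 9 + 2 + (-5) + (-12)
= 10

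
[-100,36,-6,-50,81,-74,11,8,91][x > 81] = keep x where x > 81: -100✗, 36✗, -6✗, -50✗, 81✗, -74✗, 11✗, 8✗, 91✓
= [91]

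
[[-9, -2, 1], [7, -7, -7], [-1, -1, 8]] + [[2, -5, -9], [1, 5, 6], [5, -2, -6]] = [[-7, -7, -8], [8, -2, -1], [4, -3, 2]]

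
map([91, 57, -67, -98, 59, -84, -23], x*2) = [182, 114, -134, -196, 118, -168, -46]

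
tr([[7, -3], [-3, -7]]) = 0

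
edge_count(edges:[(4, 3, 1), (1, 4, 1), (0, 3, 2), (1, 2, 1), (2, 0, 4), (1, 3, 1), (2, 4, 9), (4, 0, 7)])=8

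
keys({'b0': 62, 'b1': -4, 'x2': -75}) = ['b0', 'b1', 'x2']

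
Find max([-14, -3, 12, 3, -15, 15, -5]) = 15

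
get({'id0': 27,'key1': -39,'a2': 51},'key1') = -39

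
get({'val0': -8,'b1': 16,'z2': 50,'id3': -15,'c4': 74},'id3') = -15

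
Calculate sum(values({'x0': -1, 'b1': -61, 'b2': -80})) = -142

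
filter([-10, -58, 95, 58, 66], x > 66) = [95]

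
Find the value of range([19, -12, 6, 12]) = 31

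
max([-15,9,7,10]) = 10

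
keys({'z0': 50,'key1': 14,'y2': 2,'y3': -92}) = ['z0', 'key1', 'y2', 'y3']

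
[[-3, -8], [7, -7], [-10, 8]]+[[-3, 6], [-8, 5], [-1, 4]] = [[-6, -2], [-1, -2], [-11, 12]]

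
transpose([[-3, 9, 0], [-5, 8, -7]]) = [[-3, -5], [9, 8], [0, -7]]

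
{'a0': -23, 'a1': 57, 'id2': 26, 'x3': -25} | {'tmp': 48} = {'a0': -23, 'a1': 57, 'id2': 26, 'x3': -25, 'tmp': 48}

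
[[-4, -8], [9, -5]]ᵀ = [[-4, 9], [-8, -5]]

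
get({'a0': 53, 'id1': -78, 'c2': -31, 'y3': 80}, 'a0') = 53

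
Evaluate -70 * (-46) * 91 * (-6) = -1758120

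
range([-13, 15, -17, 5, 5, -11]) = 32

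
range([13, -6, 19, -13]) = 32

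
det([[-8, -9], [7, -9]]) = (-8)*(-9) - (-9)*(7)
= 135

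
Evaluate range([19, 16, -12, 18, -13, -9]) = 32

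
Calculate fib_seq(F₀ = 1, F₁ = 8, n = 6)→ F_2 = F_1 + F_0 = 9
F_3 = F_2 + F_1 = 17
F_4 = F_3 + F_2 = 26
...
= [1, 8, 9, 17, 26, 43]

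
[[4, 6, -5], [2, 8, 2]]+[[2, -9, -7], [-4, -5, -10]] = [[6, -3, -12], [-2, 3, -8]]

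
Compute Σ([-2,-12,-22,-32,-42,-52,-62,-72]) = (-2) + (-12) + (-22) + (-32) + (-42) + (-52) + (-62) + (-72)
= -296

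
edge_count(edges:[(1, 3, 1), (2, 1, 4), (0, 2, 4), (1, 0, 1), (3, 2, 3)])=5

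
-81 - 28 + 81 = -28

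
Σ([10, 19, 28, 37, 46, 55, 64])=259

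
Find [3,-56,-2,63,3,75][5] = 75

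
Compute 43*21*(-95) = -85785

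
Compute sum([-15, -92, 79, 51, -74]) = -51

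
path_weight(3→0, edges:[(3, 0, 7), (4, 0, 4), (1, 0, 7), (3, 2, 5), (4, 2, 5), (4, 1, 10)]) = 7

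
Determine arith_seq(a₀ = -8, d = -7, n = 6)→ a_0 = -8 + 0*-7 = -8
a_1 = -8 + 1*-7 = -15
a_2 = -8 + 2*-7 = -22
...
= [-8, -15, -22, -29, -36, -43]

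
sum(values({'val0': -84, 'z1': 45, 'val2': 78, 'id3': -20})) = (-84) + 45 + 78 + (-20)
= 19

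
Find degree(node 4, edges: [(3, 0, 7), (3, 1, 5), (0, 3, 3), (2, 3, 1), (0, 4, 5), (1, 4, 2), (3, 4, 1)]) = 3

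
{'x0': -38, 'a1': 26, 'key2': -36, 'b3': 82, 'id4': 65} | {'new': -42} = {'x0': -38, 'a1': 26, 'key2': -36, 'b3': 82, 'id4': 65, 'new': -42}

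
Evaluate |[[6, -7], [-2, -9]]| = (6)*(-9) - (-7)*(-2)
= -68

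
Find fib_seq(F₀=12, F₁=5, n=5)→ [12, 5, 17, 22, 39]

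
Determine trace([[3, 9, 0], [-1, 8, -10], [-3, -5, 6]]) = 17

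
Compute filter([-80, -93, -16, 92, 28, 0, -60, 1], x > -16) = keep x where x > -16: -80✗, -93✗, -16✗, 92✓, 28✓, 0✓, -60✗, 1✓
= [92, 28, 0, 1]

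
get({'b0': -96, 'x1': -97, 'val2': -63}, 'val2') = -63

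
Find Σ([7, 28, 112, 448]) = 595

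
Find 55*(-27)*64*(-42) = 3991680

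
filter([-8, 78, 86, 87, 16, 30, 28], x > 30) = [78, 86, 87]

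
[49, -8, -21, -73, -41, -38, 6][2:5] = [-21, -73, -41]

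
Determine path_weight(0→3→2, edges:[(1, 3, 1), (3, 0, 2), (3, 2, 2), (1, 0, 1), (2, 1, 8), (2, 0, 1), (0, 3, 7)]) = 9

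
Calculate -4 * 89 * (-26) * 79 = 731224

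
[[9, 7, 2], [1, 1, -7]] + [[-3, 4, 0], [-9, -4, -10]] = [[6, 11, 2], [-8, -3, -17]]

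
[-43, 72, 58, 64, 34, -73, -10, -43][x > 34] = [72, 58, 64]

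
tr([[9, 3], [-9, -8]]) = 1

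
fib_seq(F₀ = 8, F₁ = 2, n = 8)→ F_2 = F_1 + F_0 = 10
F_3 = F_2 + F_1 = 12
F_4 = F_3 + F_2 = 22
...
= [8, 2, 10, 12, 22, 34, 56, 90]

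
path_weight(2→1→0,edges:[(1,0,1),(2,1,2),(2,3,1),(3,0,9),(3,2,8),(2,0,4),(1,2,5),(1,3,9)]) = w(2→1)=2 + w(1→0)=1
= 3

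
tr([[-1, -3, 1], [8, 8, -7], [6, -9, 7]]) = diagonal: (-1) + 8 + 7
= 14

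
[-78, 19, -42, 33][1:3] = [19, -42]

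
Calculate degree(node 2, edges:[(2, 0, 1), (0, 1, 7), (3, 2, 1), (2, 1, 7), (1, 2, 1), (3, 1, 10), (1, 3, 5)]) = 4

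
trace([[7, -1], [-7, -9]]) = diagonal: 7 + (-9)
= -2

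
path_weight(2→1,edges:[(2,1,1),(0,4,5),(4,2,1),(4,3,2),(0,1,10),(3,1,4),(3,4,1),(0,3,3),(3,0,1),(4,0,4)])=1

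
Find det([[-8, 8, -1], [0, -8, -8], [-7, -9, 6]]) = 1464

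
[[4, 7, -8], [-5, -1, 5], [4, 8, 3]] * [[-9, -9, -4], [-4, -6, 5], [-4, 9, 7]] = C[0][0] = (4)*(-9) + (7)*(-4) + (-8)*(-4) = -32
C[0][1] = (4)*(-9) + (7)*(-6) + (-8)*(9) = -150
C[0][2] = (4)*(-4) + (7)*(5) + (-8)*(7) = -37
C[1][0] = (-5)*(-9) + (-1)*(-4) + (5)*(-4) = 29
C[1][1] = (-5)*(-9) + (-1)*(-6) + (5)*(9) = 96
C[1][2] = (-5)*(-4) + (-1)*(5) + (5)*(7) = 50
... (3 more cells)
= [[-32, -150, -37], [29, 96, 50], [-80, -57, 45]]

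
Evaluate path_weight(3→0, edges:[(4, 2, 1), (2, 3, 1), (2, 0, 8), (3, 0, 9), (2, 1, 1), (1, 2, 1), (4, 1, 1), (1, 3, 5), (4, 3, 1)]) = w(3→0)=9
= 9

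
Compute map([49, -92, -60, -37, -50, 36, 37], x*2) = [98, -184, -120, -74, -100, 72, 74]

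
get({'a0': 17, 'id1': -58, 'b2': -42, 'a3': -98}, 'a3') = -98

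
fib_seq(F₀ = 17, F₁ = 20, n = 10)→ F_2 = F_1 + F_0 = 37
F_3 = F_2 + F_1 = 57
F_4 = F_3 + F_2 = 94
...
= [17, 20, 37, 57, 94, 151, 245, 396, 641, 1037]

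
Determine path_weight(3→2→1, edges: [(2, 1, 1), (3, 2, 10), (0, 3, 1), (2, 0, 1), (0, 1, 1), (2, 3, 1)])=w(3→2)=10 + w(2→1)=1
= 11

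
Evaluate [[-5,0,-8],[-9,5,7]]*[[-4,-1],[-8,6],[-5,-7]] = C[0][0] = (-5)*(-4) + (0)*(-8) + (-8)*(-5) = 60
C[0][1] = (-5)*(-1) + (0)*(6) + (-8)*(-7) = 61
C[1][0] = (-9)*(-4) + (5)*(-8) + (7)*(-5) = -39
C[1][1] = (-9)*(-1) + (5)*(6) + (7)*(-7) = -10
= [[60, 61], [-39, -10]]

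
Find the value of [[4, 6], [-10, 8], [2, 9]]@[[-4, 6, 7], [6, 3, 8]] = [[20, 42, 76], [88, -36, -6], [46, 39, 86]]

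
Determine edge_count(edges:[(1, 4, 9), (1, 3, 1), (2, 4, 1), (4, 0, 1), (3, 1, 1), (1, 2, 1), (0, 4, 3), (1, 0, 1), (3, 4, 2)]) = 9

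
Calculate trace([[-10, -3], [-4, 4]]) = diagonal: (-10) + 4
= -6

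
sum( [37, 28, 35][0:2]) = slice → [37, 28]
37 + 28
= 65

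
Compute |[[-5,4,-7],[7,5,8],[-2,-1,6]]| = (1)*(-5)*det([[5, 8], [-1, 6]]) + (-1)*(4)*det([[7, 8], [-2, 6]]) + (1)*(-7)*det([[7, 5], [-2, -1]])
= -190 + -232 + -21
= -443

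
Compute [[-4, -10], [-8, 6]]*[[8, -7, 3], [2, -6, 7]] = [[-52, 88, -82], [-52, 20, 18]]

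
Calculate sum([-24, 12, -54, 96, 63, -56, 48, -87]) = -2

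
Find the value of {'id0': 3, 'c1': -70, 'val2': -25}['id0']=3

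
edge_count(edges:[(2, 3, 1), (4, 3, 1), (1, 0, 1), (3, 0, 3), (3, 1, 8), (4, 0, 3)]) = 6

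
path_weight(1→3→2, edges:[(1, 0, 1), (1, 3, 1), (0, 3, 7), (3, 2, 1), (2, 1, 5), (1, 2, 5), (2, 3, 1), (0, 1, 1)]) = 2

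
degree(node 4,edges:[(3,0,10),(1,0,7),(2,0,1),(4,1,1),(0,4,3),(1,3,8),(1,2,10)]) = 2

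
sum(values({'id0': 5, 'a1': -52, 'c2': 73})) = 26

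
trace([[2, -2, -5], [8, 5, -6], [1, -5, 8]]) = diagonal: 2 + 5 + 8
= 15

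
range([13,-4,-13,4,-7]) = 26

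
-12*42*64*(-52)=1677312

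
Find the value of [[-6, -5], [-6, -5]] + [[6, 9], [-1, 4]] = [[0, 4], [-7, -1]]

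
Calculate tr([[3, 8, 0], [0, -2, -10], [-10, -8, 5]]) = 6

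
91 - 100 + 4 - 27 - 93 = -125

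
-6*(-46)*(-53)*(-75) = 1097100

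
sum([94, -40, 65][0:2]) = 54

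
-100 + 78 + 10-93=-105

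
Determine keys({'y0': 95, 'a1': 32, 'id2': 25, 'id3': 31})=['y0', 'a1', 'id2', 'id3']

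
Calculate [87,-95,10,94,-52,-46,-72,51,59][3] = 94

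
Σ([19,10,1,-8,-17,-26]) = -21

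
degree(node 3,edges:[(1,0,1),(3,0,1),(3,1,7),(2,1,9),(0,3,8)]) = incident: (3,0), (3,1), (0,3)
= 3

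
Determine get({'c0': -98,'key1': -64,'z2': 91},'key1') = -64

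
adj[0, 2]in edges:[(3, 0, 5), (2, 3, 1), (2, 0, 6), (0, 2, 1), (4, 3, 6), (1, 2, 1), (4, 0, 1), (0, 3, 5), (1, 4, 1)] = 1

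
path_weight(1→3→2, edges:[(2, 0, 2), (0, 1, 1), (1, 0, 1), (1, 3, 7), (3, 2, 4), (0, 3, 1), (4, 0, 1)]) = 11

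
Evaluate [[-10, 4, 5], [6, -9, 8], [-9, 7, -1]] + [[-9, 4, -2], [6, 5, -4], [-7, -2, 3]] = [[-19, 8, 3], [12, -4, 4], [-16, 5, 2]]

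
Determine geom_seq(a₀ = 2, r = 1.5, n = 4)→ a_0 = 2*1.5^0 = 2.0
a_1 = 2*1.5^1 = 3.0
a_2 = 2*1.5^2 = 4.5
...
= [2.0, 3.0, 4.5, 6.75]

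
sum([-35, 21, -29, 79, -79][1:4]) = 71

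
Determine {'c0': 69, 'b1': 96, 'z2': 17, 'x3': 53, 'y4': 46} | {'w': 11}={'c0': 69, 'b1': 96, 'z2': 17, 'x3': 53, 'y4': 46, 'w': 11}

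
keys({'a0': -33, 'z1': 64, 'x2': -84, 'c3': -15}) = ['a0', 'z1', 'x2', 'c3']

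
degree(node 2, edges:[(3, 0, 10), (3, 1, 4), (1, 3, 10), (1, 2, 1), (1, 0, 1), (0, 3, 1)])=1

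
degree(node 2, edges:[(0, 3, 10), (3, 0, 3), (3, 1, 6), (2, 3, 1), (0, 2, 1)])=2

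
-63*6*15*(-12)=68040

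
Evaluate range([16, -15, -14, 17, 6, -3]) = 32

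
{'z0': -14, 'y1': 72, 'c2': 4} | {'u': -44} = {'z0': -14, 'y1': 72, 'c2': 4, 'u': -44}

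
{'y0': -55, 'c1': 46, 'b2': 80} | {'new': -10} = {'y0': -55, 'c1': 46, 'b2': 80, 'new': -10}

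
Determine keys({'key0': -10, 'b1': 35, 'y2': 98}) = ['key0', 'b1', 'y2']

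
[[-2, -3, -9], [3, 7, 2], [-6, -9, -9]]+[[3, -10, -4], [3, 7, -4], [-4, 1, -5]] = [[1, -13, -13], [6, 14, -2], [-10, -8, -14]]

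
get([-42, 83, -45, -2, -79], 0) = -42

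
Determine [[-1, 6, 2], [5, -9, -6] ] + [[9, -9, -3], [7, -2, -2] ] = [[8, -3, -1], [12, -11, -8]]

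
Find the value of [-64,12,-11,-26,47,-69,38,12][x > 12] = [47, 38]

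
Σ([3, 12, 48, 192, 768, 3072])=4095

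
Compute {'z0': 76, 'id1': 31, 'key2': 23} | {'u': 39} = {'z0': 76, 'id1': 31, 'key2': 23, 'u': 39}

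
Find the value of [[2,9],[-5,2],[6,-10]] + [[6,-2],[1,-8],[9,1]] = [[8, 7], [-4, -6], [15, -9]]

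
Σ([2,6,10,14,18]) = 50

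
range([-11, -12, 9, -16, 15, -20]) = 35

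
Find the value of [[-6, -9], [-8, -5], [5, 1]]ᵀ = [[-6, -8, 5], [-9, -5, 1]]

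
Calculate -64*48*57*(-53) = 9280512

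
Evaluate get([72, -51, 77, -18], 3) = -18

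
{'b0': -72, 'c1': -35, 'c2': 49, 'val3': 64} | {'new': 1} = {'b0': -72, 'c1': -35, 'c2': 49, 'val3': 64, 'new': 1}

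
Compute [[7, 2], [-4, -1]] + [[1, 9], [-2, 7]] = [[8, 11], [-6, 6]]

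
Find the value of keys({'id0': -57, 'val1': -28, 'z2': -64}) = ['id0', 'val1', 'z2']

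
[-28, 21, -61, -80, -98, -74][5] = -74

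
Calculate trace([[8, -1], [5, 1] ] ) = 9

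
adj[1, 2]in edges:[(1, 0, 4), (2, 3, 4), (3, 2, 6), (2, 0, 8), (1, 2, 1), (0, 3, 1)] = 1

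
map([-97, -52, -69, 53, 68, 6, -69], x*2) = -97*2=-194, -52*2=-104, -69*2=-138, 53*2=106, 68*2=136, 6*2=12, -69*2=-138
= [-194, -104, -138, 106, 136, 12, -138]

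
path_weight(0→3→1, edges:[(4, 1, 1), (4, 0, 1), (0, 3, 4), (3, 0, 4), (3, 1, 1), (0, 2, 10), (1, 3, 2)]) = w(0→3)=4 + w(3→1)=1
= 5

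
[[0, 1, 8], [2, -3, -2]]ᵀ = [[0, 2], [1, -3], [8, -2]]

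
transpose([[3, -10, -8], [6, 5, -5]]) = [[3, 6], [-10, 5], [-8, -5]]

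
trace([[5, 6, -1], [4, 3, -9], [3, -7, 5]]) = diagonal: 5 + 3 + 5
= 13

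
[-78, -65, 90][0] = -78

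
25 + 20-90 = -45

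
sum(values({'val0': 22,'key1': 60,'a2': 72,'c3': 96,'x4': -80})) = 22 + 60 + 72 + 96 + (-80)
= 170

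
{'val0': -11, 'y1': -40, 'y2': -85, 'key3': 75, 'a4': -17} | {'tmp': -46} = {'val0': -11, 'y1': -40, 'y2': -85, 'key3': 75, 'a4': -17, 'tmp': -46}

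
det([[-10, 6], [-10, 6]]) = 0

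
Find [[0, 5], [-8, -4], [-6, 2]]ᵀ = [[0, -8, -6], [5, -4, 2]]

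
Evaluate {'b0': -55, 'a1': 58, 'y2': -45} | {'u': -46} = {'b0': -55, 'a1': 58, 'y2': -45, 'u': -46}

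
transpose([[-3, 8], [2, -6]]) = [[-3, 2], [8, -6]]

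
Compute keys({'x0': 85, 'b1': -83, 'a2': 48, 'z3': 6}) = ['x0', 'b1', 'a2', 'z3']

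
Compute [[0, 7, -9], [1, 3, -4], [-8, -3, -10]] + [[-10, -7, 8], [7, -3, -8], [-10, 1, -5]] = [[-10, 0, -1], [8, 0, -12], [-18, -2, -15]]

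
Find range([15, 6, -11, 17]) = 28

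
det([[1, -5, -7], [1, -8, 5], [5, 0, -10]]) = (1)*(1)*det([[-8, 5], [0, -10]]) + (-1)*(-5)*det([[1, 5], [5, -10]]) + (1)*(-7)*det([[1, -8], [5, 0]])
= 80 + -175 + -280
= -375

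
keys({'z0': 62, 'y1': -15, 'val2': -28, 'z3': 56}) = ['z0', 'y1', 'val2', 'z3']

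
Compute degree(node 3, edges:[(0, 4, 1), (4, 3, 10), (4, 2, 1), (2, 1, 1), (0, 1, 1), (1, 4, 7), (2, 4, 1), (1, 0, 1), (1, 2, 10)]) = 1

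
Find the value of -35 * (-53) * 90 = 166950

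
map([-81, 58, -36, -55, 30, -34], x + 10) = [-71, 68, -26, -45, 40, -24]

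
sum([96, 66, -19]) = 143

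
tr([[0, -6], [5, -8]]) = diagonal: 0 + (-8)
= -8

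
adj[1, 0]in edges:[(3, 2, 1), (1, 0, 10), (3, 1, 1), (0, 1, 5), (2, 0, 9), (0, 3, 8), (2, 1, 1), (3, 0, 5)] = 10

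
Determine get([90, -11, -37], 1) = -11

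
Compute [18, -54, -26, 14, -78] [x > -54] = [18, -26, 14]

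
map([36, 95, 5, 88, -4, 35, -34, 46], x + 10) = [46, 105, 15, 98, 6, 45, -24, 56]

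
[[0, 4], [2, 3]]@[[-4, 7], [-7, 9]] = [[-28, 36], [-29, 41]]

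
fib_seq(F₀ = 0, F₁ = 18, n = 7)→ [0, 18, 18, 36, 54, 90, 144]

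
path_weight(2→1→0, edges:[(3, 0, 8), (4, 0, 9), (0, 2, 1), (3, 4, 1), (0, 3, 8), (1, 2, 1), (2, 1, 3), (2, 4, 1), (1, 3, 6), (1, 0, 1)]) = 4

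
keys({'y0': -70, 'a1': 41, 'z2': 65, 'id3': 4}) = ['y0', 'a1', 'z2', 'id3']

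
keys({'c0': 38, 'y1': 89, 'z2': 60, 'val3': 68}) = ['c0', 'y1', 'z2', 'val3']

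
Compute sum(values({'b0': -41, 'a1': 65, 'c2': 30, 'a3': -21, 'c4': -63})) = (-41) + 65 + 30 + (-21) + (-63)
= -30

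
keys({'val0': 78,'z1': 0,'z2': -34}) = ['val0', 'z1', 'z2']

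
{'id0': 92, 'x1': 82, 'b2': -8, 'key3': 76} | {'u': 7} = {'id0': 92, 'x1': 82, 'b2': -8, 'key3': 76, 'u': 7}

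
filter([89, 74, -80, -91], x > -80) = keep x where x > -80: 89✓, 74✓, -80✗, -91✗
= [89, 74]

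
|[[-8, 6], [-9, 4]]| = (-8)*(4) - (6)*(-9)
= 22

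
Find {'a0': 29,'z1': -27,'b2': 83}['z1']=-27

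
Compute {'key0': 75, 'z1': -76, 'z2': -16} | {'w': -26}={'key0': 75, 'z1': -76, 'z2': -16, 'w': -26}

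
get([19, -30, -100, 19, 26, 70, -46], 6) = -46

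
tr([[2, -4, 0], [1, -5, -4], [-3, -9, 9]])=diagonal: 2 + (-5) + 9
= 6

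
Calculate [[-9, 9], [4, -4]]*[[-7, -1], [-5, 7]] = C[0][0] = (-9)*(-7) + (9)*(-5) = 18
C[0][1] = (-9)*(-1) + (9)*(7) = 72
C[1][0] = (4)*(-7) + (-4)*(-5) = -8
C[1][1] = (4)*(-1) + (-4)*(7) = -32
= [[18, 72], [-8, -32]]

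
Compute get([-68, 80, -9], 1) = 80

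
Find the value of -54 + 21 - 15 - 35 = -83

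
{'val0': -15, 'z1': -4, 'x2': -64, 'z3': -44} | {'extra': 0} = {'val0': -15, 'z1': -4, 'x2': -64, 'z3': -44, 'extra': 0}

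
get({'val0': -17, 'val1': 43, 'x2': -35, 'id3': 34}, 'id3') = 34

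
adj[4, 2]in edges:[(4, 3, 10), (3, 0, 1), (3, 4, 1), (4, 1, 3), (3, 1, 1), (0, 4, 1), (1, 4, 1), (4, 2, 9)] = 9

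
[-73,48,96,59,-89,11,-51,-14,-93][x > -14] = keep x where x > -14: -73✗, 48✓, 96✓, 59✓, -89✗, 11✓, -51✗, -14✗, -93✗
= [48, 96, 59, 11]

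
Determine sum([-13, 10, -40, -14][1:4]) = slice → [10, -40, -14]
10 + (-40) + (-14)
= -44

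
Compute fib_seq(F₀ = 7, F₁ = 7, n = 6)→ F_2 = F_1 + F_0 = 14
F_3 = F_2 + F_1 = 21
F_4 = F_3 + F_2 = 35
...
= [7, 7, 14, 21, 35, 56]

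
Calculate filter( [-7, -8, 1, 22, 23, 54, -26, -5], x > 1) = keep x where x > 1: -7✗, -8✗, 1✗, 22✓, 23✓, 54✓, -26✗, -5✗
= [22, 23, 54]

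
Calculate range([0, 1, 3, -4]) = 7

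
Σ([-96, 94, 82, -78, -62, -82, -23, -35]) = -200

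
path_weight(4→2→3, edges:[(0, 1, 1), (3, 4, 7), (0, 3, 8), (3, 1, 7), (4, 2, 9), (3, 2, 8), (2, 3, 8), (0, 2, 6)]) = 17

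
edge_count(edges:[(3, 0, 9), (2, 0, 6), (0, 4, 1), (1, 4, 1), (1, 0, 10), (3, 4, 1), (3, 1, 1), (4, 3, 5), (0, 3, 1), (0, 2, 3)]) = 10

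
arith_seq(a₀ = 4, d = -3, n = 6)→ [4, 1, -2, -5, -8, -11]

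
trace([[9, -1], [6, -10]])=diagonal: 9 + (-10)
= -1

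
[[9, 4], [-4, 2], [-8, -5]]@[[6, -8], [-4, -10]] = C[0][0] = (9)*(6) + (4)*(-4) = 38
C[0][1] = (9)*(-8) + (4)*(-10) = -112
C[1][0] = (-4)*(6) + (2)*(-4) = -32
C[1][1] = (-4)*(-8) + (2)*(-10) = 12
C[2][0] = (-8)*(6) + (-5)*(-4) = -28
C[2][1] = (-8)*(-8) + (-5)*(-10) = 114
= [[38, -112], [-32, 12], [-28, 114]]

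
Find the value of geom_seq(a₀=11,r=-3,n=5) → [11, -33, 99, -297, 891]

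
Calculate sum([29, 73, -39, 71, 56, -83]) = 29 + 73 + (-39) + 71 + 56 + (-83)
= 107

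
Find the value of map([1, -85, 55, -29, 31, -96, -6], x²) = (1)²=1, (-85)²=7225, (55)²=3025, (-29)²=841, (31)²=961, (-96)²=9216, (-6)²=36
= [1, 7225, 3025, 841, 961, 9216, 36]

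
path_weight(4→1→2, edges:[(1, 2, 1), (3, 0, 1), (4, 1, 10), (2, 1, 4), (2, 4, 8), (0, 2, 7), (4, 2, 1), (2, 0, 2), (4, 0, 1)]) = 11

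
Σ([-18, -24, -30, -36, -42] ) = -150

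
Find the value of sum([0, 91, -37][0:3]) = 54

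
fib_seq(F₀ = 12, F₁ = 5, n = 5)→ F_2 = F_1 + F_0 = 17
F_3 = F_2 + F_1 = 22
F_4 = F_3 + F_2 = 39
= [12, 5, 17, 22, 39]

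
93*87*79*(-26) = -16618914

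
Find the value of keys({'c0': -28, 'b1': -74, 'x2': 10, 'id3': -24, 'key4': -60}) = ['c0', 'b1', 'x2', 'id3', 'key4']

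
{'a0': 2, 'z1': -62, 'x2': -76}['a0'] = 2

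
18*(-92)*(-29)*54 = 2593296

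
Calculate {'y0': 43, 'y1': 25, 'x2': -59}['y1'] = 25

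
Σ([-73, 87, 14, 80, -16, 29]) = 121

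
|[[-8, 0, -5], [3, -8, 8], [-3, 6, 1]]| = 478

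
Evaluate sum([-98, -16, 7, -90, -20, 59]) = -158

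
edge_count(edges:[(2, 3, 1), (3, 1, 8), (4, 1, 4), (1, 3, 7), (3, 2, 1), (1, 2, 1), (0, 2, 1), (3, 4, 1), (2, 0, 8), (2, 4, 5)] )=10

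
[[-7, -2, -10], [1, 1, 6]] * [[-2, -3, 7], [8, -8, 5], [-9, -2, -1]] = C[0][0] = (-7)*(-2) + (-2)*(8) + (-10)*(-9) = 88
C[0][1] = (-7)*(-3) + (-2)*(-8) + (-10)*(-2) = 57
C[0][2] = (-7)*(7) + (-2)*(5) + (-10)*(-1) = -49
C[1][0] = (1)*(-2) + (1)*(8) + (6)*(-9) = -48
C[1][1] = (1)*(-3) + (1)*(-8) + (6)*(-2) = -23
C[1][2] = (1)*(7) + (1)*(5) + (6)*(-1) = 6
= [[88, 57, -49], [-48, -23, 6]]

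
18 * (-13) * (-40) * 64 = 599040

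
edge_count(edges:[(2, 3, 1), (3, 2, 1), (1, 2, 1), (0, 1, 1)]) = 4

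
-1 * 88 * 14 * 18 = -22176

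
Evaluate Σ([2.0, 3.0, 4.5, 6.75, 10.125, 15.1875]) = 2.0 + 3.0 + 4.5 + 6.75 + 10.125 + 15.1875
= 41.5625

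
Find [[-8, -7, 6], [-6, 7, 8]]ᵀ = [[-8, -6], [-7, 7], [6, 8]]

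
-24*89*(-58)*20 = 2477760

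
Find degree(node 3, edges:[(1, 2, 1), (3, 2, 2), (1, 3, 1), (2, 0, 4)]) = incident: (3,2), (1,3)
= 2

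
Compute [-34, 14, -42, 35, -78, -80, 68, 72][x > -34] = keep x where x > -34: -34✗, 14✓, -42✗, 35✓, -78✗, -80✗, 68✓, 72✓
= [14, 35, 68, 72]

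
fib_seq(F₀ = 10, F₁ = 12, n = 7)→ F_2 = F_1 + F_0 = 22
F_3 = F_2 + F_1 = 34
F_4 = F_3 + F_2 = 56
...
= [10, 12, 22, 34, 56, 90, 146]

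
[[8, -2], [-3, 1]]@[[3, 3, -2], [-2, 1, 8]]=C[0][0] = (8)*(3) + (-2)*(-2) = 28
C[0][1] = (8)*(3) + (-2)*(1) = 22
C[0][2] = (8)*(-2) + (-2)*(8) = -32
C[1][0] = (-3)*(3) + (1)*(-2) = -11
C[1][1] = (-3)*(3) + (1)*(1) = -8
C[1][2] = (-3)*(-2) + (1)*(8) = 14
= [[28, 22, -32], [-11, -8, 14]]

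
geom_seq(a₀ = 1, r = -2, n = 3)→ [1, -2, 4]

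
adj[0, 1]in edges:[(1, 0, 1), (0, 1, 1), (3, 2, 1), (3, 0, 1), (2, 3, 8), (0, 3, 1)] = 1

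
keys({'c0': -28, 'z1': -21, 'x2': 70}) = ['c0', 'z1', 'x2']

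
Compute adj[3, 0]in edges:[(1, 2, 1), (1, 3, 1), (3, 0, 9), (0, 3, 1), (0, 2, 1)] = 9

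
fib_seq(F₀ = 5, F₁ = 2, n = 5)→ F_2 = F_1 + F_0 = 7
F_3 = F_2 + F_1 = 9
F_4 = F_3 + F_2 = 16
= [5, 2, 7, 9, 16]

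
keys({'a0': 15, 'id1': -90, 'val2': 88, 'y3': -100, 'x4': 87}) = ['a0', 'id1', 'val2', 'y3', 'x4']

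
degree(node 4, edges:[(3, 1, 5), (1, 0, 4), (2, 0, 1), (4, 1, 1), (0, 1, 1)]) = incident: (4,1)
= 1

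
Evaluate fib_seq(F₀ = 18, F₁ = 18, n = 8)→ F_2 = F_1 + F_0 = 36
F_3 = F_2 + F_1 = 54
F_4 = F_3 + F_2 = 90
...
= [18, 18, 36, 54, 90, 144, 234, 378]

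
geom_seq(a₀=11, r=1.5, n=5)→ a_0 = 11*1.5^0 = 11.0
a_1 = 11*1.5^1 = 16.5
a_2 = 11*1.5^2 = 24.75
...
= [11.0, 16.5, 24.75, 37.125, 55.6875]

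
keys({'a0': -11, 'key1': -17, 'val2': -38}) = ['a0', 'key1', 'val2']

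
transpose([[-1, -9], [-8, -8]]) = [[-1, -8], [-9, -8]]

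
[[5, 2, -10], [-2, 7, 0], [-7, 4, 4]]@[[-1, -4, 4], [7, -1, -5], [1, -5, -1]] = C[0][0] = (5)*(-1) + (2)*(7) + (-10)*(1) = -1
C[0][1] = (5)*(-4) + (2)*(-1) + (-10)*(-5) = 28
C[0][2] = (5)*(4) + (2)*(-5) + (-10)*(-1) = 20
C[1][0] = (-2)*(-1) + (7)*(7) + (0)*(1) = 51
C[1][1] = (-2)*(-4) + (7)*(-1) + (0)*(-5) = 1
C[1][2] = (-2)*(4) + (7)*(-5) + (0)*(-1) = -43
... (3 more cells)
= [[-1, 28, 20], [51, 1, -43], [39, 4, -52]]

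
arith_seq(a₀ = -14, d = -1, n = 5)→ [-14, -15, -16, -17, -18]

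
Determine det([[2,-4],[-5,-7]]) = -34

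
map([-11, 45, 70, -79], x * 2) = [-22, 90, 140, -158]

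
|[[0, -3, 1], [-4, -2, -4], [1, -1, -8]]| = (1)*(0)*det([[-2, -4], [-1, -8]]) + (-1)*(-3)*det([[-4, -4], [1, -8]]) + (1)*(1)*det([[-4, -2], [1, -1]])
= 0 + 108 + 6
= 114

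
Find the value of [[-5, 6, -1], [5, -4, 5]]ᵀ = [[-5, 5], [6, -4], [-1, 5]]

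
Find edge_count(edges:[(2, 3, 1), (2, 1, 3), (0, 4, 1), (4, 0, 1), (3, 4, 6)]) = 5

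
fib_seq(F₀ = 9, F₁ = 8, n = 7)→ F_2 = F_1 + F_0 = 17
F_3 = F_2 + F_1 = 25
F_4 = F_3 + F_2 = 42
...
= [9, 8, 17, 25, 42, 67, 109]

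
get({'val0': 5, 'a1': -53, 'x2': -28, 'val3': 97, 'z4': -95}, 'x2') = -28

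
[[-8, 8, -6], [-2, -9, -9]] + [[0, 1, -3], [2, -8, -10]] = [[-8, 9, -9], [0, -17, -19]]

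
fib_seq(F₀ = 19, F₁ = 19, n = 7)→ F_2 = F_1 + F_0 = 38
F_3 = F_2 + F_1 = 57
F_4 = F_3 + F_2 = 95
...
= [19, 19, 38, 57, 95, 152, 247]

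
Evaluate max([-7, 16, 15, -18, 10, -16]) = 16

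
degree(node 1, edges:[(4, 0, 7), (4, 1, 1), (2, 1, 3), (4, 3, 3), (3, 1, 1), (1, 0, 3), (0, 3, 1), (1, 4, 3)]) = 5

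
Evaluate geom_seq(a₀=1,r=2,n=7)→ [1, 2, 4, 8, 16, 32, 64]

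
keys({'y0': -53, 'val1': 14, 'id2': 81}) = ['y0', 'val1', 'id2']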